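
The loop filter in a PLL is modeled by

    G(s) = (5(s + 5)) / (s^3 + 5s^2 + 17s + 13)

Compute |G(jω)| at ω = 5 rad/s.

Substitute s = j5: numerator = 25 + j25, denominator = -112 - j40.
|G(j5)| = |25 + j25| / |-112 - j40| = 35.355 / 118.93 ≈ 0.2973.

|G(j5)| ≈ 0.2973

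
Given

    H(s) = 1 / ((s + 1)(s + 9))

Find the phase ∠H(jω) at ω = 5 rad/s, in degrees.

∠H(j5) ≈ -107.7°

At s = j5: numerator = 1, denominator = -16 + j50.
∠H = ∠num − ∠den = 0° − (107.74°) = -107.7°.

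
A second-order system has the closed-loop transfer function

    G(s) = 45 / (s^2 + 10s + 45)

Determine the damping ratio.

ζ ≈ 0.7454

Compare the denominator to the standard form s^2 + 2ζωₙs + ωₙ².
ωₙ² = 45, so ωₙ = √45 ≈ 6.708 rad/s.
2ζωₙ = 10, so ζ = 10/(2·√45) ≈ 0.7454.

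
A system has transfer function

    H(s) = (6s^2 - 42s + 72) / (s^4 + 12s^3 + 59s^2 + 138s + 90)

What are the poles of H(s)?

s = -3 + 3j, -3 - 3j, -5, -1

The poles are the roots of the denominator s^4 + 12s^3 + 59s^2 + 138s + 90 = 0.
Trying s = -5: the polynomial evaluates to 0, so (s + 5) is a factor.
Dividing out leaves s^3 + 7s^2 + 24s + 18 = 0.
This factors further as (s^2 + 6s + 18)(s + 1) = 0.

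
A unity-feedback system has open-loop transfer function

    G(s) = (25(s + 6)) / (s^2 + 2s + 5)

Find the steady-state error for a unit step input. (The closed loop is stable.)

e_ss = 0.03226

G(s) has no poles at the origin.
This is a Type 0 system. Kp = lim_{s→0} G(s) = 150/5 = 30.
e_ss = 1/(1 + Kp) = 1/(1 + 30) = 1/31 ≈ 0.03226.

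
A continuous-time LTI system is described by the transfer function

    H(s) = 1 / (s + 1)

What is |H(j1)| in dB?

Substitute s = j1: numerator = 1, denominator = 1 + j1.
|H(j1)| = |1| / |1 + j1| = 1 / 1.4142 ≈ 0.7071.
In decibels: 20·log₁₀(0.7071) ≈ -3.01 dB.

|H(j1)|_dB ≈ -3.01 dB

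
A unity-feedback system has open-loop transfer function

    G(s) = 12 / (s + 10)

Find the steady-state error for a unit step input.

e_ss = 0.4545

G(s) has no poles at the origin.
This is a Type 0 system. Kp = lim_{s→0} G(s) = 12/10 = 6/5.
e_ss = 1/(1 + Kp) = 1/(1 + 6/5) = 5/11 ≈ 0.4545.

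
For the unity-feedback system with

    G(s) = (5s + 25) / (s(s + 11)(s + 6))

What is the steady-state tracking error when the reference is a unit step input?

e_ss = 0

G(s) has one pole at the origin.
This is a Type 1 system; for a step input the steady-state error is zero.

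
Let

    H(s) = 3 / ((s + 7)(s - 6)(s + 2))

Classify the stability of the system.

The poles can be read from the denominator factors: s = -7, 6, -2.
Since the pole(s) at s = 6 lie in the right half-plane, the system is unstable.

unstable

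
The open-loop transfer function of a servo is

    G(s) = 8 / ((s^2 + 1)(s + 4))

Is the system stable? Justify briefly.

marginally stable

The poles can be read from the denominator factors: s = ±j, -4.
Since the simple pole(s) at s = j, -j lie on the jω-axis with none in the right half-plane, the system is marginally stable.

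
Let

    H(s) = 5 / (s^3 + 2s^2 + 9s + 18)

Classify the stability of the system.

marginally stable

The denominator s^3 + 2s^2 + 9s + 18 factors as (s^2 + 9)(s + 2), giving poles at s = 3j, -3j, -2.
Since the simple pole(s) at s = 3j, -3j lie on the jω-axis with none in the right half-plane, the system is marginally stable.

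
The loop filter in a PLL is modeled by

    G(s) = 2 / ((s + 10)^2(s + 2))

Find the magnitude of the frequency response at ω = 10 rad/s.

|G(j10)| ≈ 0.0009806

Substitute s = j10: numerator = 2, denominator = -2000 + j400.
|G(j10)| = |2| / |-2000 + j400| = 2 / 2039.6 ≈ 0.0009806.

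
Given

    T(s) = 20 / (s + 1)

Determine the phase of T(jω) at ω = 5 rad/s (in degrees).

∠T(j5) ≈ -78.69°

At s = j5: numerator = 20, denominator = 1 + j5.
∠T = ∠num − ∠den = 0° − (78.690°) = -78.69°.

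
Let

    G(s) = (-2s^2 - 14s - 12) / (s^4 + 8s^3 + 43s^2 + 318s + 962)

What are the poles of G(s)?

The poles are the roots of the denominator s^4 + 8s^3 + 43s^2 + 318s + 962 = 0.
No real roots exist; factor into two real quadratics: (s^2 - 2s + 37)(s^2 + 10s + 26) = 0.
Each quadratic gives a conjugate pair via the quadratic formula.

s = 1 + 6j, 1 - 6j, -5 + j, -5 - j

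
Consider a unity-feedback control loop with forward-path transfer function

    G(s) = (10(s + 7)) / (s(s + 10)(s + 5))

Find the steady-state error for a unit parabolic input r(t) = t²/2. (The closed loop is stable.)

G(s) has one pole at the origin.
This is a Type 1 system; Ka = lim_{s→0} s^2·G(s) = 0, so the steady-state error for a parabola input is infinite.

e_ss = ∞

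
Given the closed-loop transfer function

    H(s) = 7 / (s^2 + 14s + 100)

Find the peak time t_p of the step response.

t_p ≈ 0.4399 s

Comparing s^2 + 14s + 100 to s^2 + 2ζωₙs + ωₙ²: ωₙ = 10 rad/s and ζ = 14/(2·10) = 0.7.
ζωₙ = 14/2 = 7, so ω_d = ωₙ√(1−ζ²) = √(ωₙ² − (ζωₙ)²) = √(100 − 7²) = √51 ≈ 7.141 rad/s.
t_p = π/ω_d = π/7.141 ≈ 0.4399 s.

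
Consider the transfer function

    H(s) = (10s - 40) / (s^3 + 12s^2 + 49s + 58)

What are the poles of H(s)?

The poles are the roots of the denominator s^3 + 12s^2 + 49s + 58 = 0.
Trying s = -2: the polynomial evaluates to 0, so (s + 2) is a factor.
Dividing out leaves s^2 + 10s + 29 = 0.
The quadratic formula then gives s = -5 ± 2j.

s = -5 ± 2j, -2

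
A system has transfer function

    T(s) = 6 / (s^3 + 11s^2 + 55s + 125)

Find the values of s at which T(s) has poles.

The poles are the roots of the denominator s^3 + 11s^2 + 55s + 125 = 0.
Trying s = -5: the polynomial evaluates to 0, so (s + 5) is a factor.
Dividing out leaves s^2 + 6s + 25 = 0.
The quadratic formula then gives s = -3 ± 4j.

s = -3 + 4j, -3 - 4j, -5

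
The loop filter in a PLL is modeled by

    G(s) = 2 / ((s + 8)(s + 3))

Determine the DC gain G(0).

G(0) = 1/12 ≈ 0.08333

At s = 0 each factor (s + a) contributes a and each (s^2 + bs + c) contributes c.
G(0) = 2·1 / ((8) · (3)) = 2/24 = 1/12.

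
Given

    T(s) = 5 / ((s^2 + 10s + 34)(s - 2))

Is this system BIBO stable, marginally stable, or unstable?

The poles can be read from the denominator factors: s = -5 ± 3j, 2.
Since the pole(s) at s = 2 lie in the right half-plane, the system is unstable.

unstable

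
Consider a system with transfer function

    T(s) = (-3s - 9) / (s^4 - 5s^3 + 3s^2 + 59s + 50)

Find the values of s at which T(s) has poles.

The poles are the roots of the denominator s^4 - 5s^3 + 3s^2 + 59s + 50 = 0.
Trying s = -2: the polynomial evaluates to 0, so (s + 2) is a factor.
Dividing out leaves s^3 - 7s^2 + 17s + 25 = 0.
This factors further as (s^2 - 8s + 25)(s + 1) = 0.

s = 4 ± 3j, -2, -1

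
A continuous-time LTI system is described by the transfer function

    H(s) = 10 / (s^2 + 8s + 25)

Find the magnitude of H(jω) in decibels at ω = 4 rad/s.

|H(j4)|_dB ≈ -10.4 dB

Substitute s = j4: numerator = 10, denominator = 9 + j32.
|H(j4)| = |10| / |9 + j32| = 10 / 33.242 ≈ 0.3008.
In decibels: 20·log₁₀(0.3008) ≈ -10.4 dB.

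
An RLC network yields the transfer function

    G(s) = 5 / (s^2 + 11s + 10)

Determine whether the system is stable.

The denominator s^2 + 11s + 10 factors as (s + 1)(s + 10), giving poles at s = -1, -10.
Since all poles lie strictly in the left half-plane, the system is stable.

stable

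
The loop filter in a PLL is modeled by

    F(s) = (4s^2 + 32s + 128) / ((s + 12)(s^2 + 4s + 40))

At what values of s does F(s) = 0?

Set the numerator to zero: 4s^2 + 32s + 128 = 0, i.e. 4·(s^2 + 8s + 32) = 0.
Factoring: (s^2 + 8s + 32) = 0.

s = -4 ± 4j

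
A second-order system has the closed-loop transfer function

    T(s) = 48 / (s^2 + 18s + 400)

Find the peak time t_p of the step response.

t_p ≈ 0.1759 s

Comparing s^2 + 18s + 400 to s^2 + 2ζωₙs + ωₙ²: ωₙ = 20 rad/s and ζ = 18/(2·20) = 0.45.
ζωₙ = 18/2 = 9, so ω_d = ωₙ√(1−ζ²) = √(ωₙ² − (ζωₙ)²) = √(400 − 9²) = √319 ≈ 17.86 rad/s.
t_p = π/ω_d = π/17.86 ≈ 0.1759 s.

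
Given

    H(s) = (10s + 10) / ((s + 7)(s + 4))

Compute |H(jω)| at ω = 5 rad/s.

Substitute s = j5: numerator = 10 + j50, denominator = 3 + j55.
|H(j5)| = |10 + j50| / |3 + j55| = 50.990 / 55.082 ≈ 0.9257.

|H(j5)| ≈ 0.9257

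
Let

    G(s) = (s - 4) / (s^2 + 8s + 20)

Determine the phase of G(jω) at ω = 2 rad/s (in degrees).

At s = j2: numerator = -4 + j2, denominator = 16 + j16.
∠G = ∠num − ∠den = 153.43° − (45°) = 108.4°.

∠G(j2) ≈ 108.4°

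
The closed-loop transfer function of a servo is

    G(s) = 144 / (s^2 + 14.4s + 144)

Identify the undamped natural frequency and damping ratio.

ωₙ = 12 rad/s, ζ = 0.6

Compare the denominator to the standard form s^2 + 2ζωₙs + ωₙ².
ωₙ² = 144, so ωₙ = 12 rad/s.
2ζωₙ = 14.4, so ζ = 14.4/(2·12) = 0.6.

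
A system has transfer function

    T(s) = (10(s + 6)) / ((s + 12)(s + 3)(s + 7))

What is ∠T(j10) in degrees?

∠T(j10) ≈ -109.1°

At s = j10: numerator = 60 + j100, denominator = -1948 + j410.
∠T = ∠num − ∠den = 59.036° − (168.11°) = -109.1°.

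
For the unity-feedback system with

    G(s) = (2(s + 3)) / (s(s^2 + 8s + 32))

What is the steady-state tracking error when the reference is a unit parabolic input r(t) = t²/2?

G(s) has one pole at the origin.
This is a Type 1 system; Ka = lim_{s→0} s^2·G(s) = 0, so the steady-state error for a parabola input is infinite.

e_ss = ∞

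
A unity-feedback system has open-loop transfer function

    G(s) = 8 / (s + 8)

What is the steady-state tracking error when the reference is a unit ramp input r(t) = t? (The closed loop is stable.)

e_ss = ∞

G(s) has no poles at the origin.
This is a Type 0 system; Kv = lim_{s→0} s·G(s) = 0, so the steady-state error for a ramp input is infinite.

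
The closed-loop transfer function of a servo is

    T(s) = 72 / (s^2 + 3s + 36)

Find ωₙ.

Compare the denominator to the standard form s^2 + 2ζωₙs + ωₙ².
ωₙ² = 36, so ωₙ = 6 rad/s.

ωₙ = 6 rad/s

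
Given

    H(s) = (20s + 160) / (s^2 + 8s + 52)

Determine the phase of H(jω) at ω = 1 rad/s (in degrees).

At s = j1: numerator = 160 + j20, denominator = 51 + j8.
∠H = ∠num − ∠den = 7.1250° − (8.9149°) = -1.790°.

∠H(j1) ≈ -1.790°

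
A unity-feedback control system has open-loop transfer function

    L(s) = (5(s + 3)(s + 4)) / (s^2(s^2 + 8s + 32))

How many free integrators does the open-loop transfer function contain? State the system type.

The denominator has 2 factors of s at the origin (free integrators), so this is a Type 2 system.

Type 2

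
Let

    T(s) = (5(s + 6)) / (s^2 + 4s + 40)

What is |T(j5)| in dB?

Substitute s = j5: numerator = 30 + j25, denominator = 15 + j20.
|T(j5)| = |30 + j25| / |15 + j20| = 39.051 / 25 ≈ 1.562.
In decibels: 20·log₁₀(1.562) ≈ 3.87 dB.

|T(j5)|_dB ≈ 3.87 dB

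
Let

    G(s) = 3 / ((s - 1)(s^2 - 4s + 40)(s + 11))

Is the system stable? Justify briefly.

unstable

The poles can be read from the denominator factors: s = 1, 2 ± 6j, -11.
Since the pole(s) at s = 1, 2 ± 6j lie in the right half-plane, the system is unstable.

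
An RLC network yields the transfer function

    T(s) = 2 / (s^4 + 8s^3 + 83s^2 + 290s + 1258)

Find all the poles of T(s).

s = -3 + 5j, -3 - 5j, -1 + 6j, -1 - 6j

The poles are the roots of the denominator s^4 + 8s^3 + 83s^2 + 290s + 1258 = 0.
No real roots exist; factor into two real quadratics: (s^2 + 6s + 34)(s^2 + 2s + 37) = 0.
Each quadratic gives a conjugate pair via the quadratic formula.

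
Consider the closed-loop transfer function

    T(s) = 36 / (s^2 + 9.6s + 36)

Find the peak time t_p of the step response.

t_p ≈ 0.8727 s

Comparing s^2 + 9.6s + 36 to s^2 + 2ζωₙs + ωₙ²: ωₙ = 6 rad/s and ζ = 9.6/(2·6) = 0.8.
ζωₙ = 9.6/2 = 4.8, so ω_d = ωₙ√(1−ζ²) = √(ωₙ² − (ζωₙ)²) = √(36 − 4.8²) = √12.96 = 3.600 rad/s.
t_p = π/ω_d = π/3.600 ≈ 0.8727 s.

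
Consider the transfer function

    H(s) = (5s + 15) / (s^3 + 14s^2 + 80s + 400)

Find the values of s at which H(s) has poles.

The poles are the roots of the denominator s^3 + 14s^2 + 80s + 400 = 0.
Trying s = -10: the polynomial evaluates to 0, so (s + 10) is a factor.
Dividing out leaves s^2 + 4s + 40 = 0.
The quadratic formula then gives s = -2 ± 6j.

s = -10, -2 + 6j, -2 - 6j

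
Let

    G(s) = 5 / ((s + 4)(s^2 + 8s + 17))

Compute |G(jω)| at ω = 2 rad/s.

|G(j2)| ≈ 0.05423

Substitute s = j2: numerator = 5, denominator = 20 + j90.
|G(j2)| = |5| / |20 + j90| = 5 / 92.195 ≈ 0.05423.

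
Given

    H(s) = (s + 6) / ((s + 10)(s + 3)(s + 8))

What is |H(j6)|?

Substitute s = j6: numerator = 6 + j6, denominator = -516 + j588.
|H(j6)| = |6 + j6| / |-516 + j588| = 8.4853 / 782.30 ≈ 0.01085.

|H(j6)| ≈ 0.01085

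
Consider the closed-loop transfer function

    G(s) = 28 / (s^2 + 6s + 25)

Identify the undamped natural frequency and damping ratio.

Compare the denominator to the standard form s^2 + 2ζωₙs + ωₙ².
ωₙ² = 25, so ωₙ = 5 rad/s.
2ζωₙ = 6, so ζ = 6/(2·5) = 0.6.
With ζ = 0.6 the response is underdamped.

ωₙ = 5 rad/s, ζ = 0.6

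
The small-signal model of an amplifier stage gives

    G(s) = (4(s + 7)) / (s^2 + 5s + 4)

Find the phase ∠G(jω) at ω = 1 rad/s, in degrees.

∠G(j1) ≈ -50.91°

At s = j1: numerator = 28 + j4, denominator = 3 + j5.
∠G = ∠num − ∠den = 8.1301° − (59.036°) = -50.91°.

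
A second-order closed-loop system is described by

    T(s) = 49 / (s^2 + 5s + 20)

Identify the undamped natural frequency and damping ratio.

ωₙ ≈ 4.472 rad/s, ζ ≈ 0.5590

Compare the denominator to the standard form s^2 + 2ζωₙs + ωₙ².
ωₙ² = 20, so ωₙ = √20 ≈ 4.472 rad/s.
2ζωₙ = 5, so ζ = 5/(2·√20) ≈ 0.5590.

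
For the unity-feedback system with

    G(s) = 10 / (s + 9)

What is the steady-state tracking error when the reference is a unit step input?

G(s) has no poles at the origin.
This is a Type 0 system. Kp = lim_{s→0} G(s) = 10/9.
e_ss = 1/(1 + Kp) = 1/(1 + 10/9) = 9/19 ≈ 0.4737.

e_ss = 0.4737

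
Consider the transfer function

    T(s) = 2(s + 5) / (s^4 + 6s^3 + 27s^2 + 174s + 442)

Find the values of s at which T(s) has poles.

s = 1 ± 5j, -4 ± j

The poles are the roots of the denominator s^4 + 6s^3 + 27s^2 + 174s + 442 = 0.
No real roots exist; factor into two real quadratics: (s^2 - 2s + 26)(s^2 + 8s + 17) = 0.
Each quadratic gives a conjugate pair via the quadratic formula.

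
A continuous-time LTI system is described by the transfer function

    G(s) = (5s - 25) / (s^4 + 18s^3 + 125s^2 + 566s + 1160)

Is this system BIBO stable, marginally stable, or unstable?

stable

The denominator s^4 + 18s^3 + 125s^2 + 566s + 1160 factors as (s^2 + 4s + 29)(s + 4)(s + 10), giving poles at s = -2 + 5j, -2 - 5j, -4, -10.
Since all poles lie strictly in the left half-plane, the system is stable.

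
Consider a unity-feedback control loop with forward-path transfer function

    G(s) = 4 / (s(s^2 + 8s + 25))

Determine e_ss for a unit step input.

G(s) has one pole at the origin.
This is a Type 1 system; for a step input the steady-state error is zero.

e_ss = 0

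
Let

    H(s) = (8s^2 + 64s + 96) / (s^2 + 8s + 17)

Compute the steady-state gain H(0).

H(0) = 96/17 ≈ 5.647

Set s = 0: H(0) = (96) / (17) = 96/17.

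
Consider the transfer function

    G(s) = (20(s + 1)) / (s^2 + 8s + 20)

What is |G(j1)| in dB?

Substitute s = j1: numerator = 20 + j20, denominator = 19 + j8.
|G(j1)| = |20 + j20| / |19 + j8| = 28.284 / 20.616 ≈ 1.372.
In decibels: 20·log₁₀(1.372) ≈ 2.75 dB.

|G(j1)|_dB ≈ 2.75 dB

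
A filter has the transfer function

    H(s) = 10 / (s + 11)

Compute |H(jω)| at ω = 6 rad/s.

|H(j6)| ≈ 0.7981

Substitute s = j6: numerator = 10, denominator = 11 + j6.
|H(j6)| = |10| / |11 + j6| = 10 / 12.530 ≈ 0.7981.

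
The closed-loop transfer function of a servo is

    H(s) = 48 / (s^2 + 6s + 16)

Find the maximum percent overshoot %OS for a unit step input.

%OS ≈ 2.84%

Comparing s^2 + 6s + 16 to s^2 + 2ζωₙs + ωₙ²: ωₙ = 4 rad/s and ζ = 6/(2·4) = 0.75.
%OS = 100·exp(−πζ/√(1−ζ²)) = 100·exp(−π·0.75/√(1−0.75²)) ≈ 2.84%.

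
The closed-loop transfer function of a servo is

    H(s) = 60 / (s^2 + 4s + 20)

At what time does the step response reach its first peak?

t_p ≈ 0.7854 s

Comparing s^2 + 4s + 20 to s^2 + 2ζωₙs + ωₙ²: ωₙ = √20 ≈ 4.472 rad/s and ζ = 4/(2·√20) ≈ 0.4472.
ζωₙ = 4/2 = 2, so ω_d = ωₙ√(1−ζ²) = √(ωₙ² − (ζωₙ)²) = √(20 − 2²) = √16 = 4 rad/s.
t_p = π/ω_d = π/4 ≈ 0.7854 s.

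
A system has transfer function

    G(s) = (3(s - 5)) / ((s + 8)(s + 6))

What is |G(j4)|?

|G(j4)| ≈ 0.2978

Substitute s = j4: numerator = -15 + j12, denominator = 32 + j56.
|G(j4)| = |-15 + j12| / |32 + j56| = 19.209 / 64.498 ≈ 0.2978.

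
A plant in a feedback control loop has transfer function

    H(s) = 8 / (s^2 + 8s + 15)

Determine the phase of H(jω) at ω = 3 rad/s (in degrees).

At s = j3: numerator = 8, denominator = 6 + j24.
∠H = ∠num − ∠den = 0° − (75.964°) = -75.96°.

∠H(j3) ≈ -75.96°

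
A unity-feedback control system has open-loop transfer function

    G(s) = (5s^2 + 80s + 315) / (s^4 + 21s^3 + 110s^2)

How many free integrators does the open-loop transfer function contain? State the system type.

Factor s from the denominator: s^4 + 21s^3 + 110s^2 = s^2·(s^2 + 21s + 110).
There are 2 poles at the origin, so the system is Type 2.

Type 2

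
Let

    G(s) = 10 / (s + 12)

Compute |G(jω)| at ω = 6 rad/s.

|G(j6)| ≈ 0.7454

Substitute s = j6: numerator = 10, denominator = 12 + j6.
|G(j6)| = |10| / |12 + j6| = 10 / 13.416 ≈ 0.7454.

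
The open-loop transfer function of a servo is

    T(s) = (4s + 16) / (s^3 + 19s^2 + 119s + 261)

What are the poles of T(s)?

The poles are the roots of the denominator s^3 + 19s^2 + 119s + 261 = 0.
Trying s = -9: the polynomial evaluates to 0, so (s + 9) is a factor.
Dividing out leaves s^2 + 10s + 29 = 0.
The quadratic formula then gives s = -5 ± 2j.

s = -5 + 2j, -5 - 2j, -9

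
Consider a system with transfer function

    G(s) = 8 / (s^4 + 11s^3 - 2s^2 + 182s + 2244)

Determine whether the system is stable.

The denominator s^4 + 11s^3 - 2s^2 + 182s + 2244 factors as (s + 11)(s + 6)(s^2 - 6s + 34), giving poles at s = -11, -6, 3 ± 5j.
Since the pole(s) at s = 3 + 5j, 3 - 5j lie in the right half-plane, the system is unstable.

unstable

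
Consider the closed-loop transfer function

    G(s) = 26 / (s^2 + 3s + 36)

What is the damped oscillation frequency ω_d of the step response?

Comparing s^2 + 3s + 36 to s^2 + 2ζωₙs + ωₙ²: ωₙ = 6 rad/s and ζ = 3/(2·6) = 0.25.
ζωₙ = 3/2 = 1.5, so ω_d = ωₙ√(1−ζ²) = √(ωₙ² − (ζωₙ)²) = √(36 − 1.5²) = √33.75 ≈ 5.809 rad/s.

ω_d ≈ 5.809 rad/s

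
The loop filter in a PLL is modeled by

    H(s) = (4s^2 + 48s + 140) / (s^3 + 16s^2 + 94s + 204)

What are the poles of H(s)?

s = -5 ± 3j, -6

The poles are the roots of the denominator s^3 + 16s^2 + 94s + 204 = 0.
Trying s = -6: the polynomial evaluates to 0, so (s + 6) is a factor.
Dividing out leaves s^2 + 10s + 34 = 0.
The quadratic formula then gives s = -5 ± 3j.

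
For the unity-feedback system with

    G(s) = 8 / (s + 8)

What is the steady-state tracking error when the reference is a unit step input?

e_ss = 0.5000

G(s) has no poles at the origin.
This is a Type 0 system. Kp = lim_{s→0} G(s) = 8/8 = 1.
e_ss = 1/(1 + Kp) = 1/(1 + 1) = 1/2 ≈ 0.5000.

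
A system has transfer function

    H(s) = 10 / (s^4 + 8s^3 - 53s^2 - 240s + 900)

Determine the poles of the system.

The poles are the roots of the denominator s^4 + 8s^3 - 53s^2 - 240s + 900 = 0.
Trying s = 5: the polynomial evaluates to 0, so (s - 5) is a factor.
Dividing out leaves s^3 + 13s^2 + 12s - 180 = 0.
This factors further as (s + 6)(s - 3)(s + 10) = 0.

s = 5, -6, 3, -10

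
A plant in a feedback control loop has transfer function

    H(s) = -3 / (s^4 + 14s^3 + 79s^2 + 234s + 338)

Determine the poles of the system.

The poles are the roots of the denominator s^4 + 14s^3 + 79s^2 + 234s + 338 = 0.
No real roots exist; factor into two real quadratics: (s^2 + 4s + 13)(s^2 + 10s + 26) = 0.
Each quadratic gives a conjugate pair via the quadratic formula.

s = -2 + 3j, -2 - 3j, -5 + j, -5 - j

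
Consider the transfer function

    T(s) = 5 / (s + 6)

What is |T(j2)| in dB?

|T(j2)|_dB ≈ -2.04 dB

Substitute s = j2: numerator = 5, denominator = 6 + j2.
|T(j2)| = |5| / |6 + j2| = 5 / 6.3246 ≈ 0.7906.
In decibels: 20·log₁₀(0.7906) ≈ -2.04 dB.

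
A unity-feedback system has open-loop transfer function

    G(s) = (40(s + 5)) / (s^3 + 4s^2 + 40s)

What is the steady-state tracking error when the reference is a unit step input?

G(s) has one pole at the origin.
This is a Type 1 system; for a step input the steady-state error is zero.

e_ss = 0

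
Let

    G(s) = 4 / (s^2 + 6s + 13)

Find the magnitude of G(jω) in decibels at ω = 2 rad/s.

|G(j2)|_dB ≈ -11.5 dB

Substitute s = j2: numerator = 4, denominator = 9 + j12.
|G(j2)| = |4| / |9 + j12| = 4 / 15 ≈ 0.2667.
In decibels: 20·log₁₀(0.2667) ≈ -11.5 dB.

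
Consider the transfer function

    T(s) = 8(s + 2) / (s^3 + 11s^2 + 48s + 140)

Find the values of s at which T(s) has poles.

The poles are the roots of the denominator s^3 + 11s^2 + 48s + 140 = 0.
Trying s = -7: the polynomial evaluates to 0, so (s + 7) is a factor.
Dividing out leaves s^2 + 4s + 20 = 0.
The quadratic formula then gives s = -2 ± 4j.

s = -2 + 4j, -2 - 4j, -7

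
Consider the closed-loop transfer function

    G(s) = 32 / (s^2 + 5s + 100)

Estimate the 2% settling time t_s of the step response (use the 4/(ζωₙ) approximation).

Comparing s^2 + 5s + 100 to s^2 + 2ζωₙs + ωₙ²: ωₙ = 10 rad/s and ζ = 5/(2·10) = 0.25.
ζωₙ = 5/2 = 2.5, so t_s ≈ 4/(ζωₙ) = 4/2.5 = 1.600 s.

t_s ≈ 1.600 s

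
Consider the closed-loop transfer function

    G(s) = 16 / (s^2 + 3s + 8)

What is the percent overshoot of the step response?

%OS ≈ 14.0%

Comparing s^2 + 3s + 8 to s^2 + 2ζωₙs + ωₙ²: ωₙ = √8 ≈ 2.828 rad/s and ζ = 3/(2·√8) ≈ 0.5303.
%OS = 100·exp(−πζ/√(1−ζ²)) = 100·exp(−π·0.5303/√(1−0.5303²)) ≈ 14.0%.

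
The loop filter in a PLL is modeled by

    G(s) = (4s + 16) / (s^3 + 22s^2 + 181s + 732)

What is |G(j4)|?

|G(j4)| ≈ 0.02971

Substitute s = j4: numerator = 16 + j16, denominator = 380 + j660.
|G(j4)| = |16 + j16| / |380 + j660| = 22.627 / 761.58 ≈ 0.02971.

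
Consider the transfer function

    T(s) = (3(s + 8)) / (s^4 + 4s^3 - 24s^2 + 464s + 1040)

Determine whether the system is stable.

unstable

The denominator s^4 + 4s^3 - 24s^2 + 464s + 1040 factors as (s + 10)(s + 2)(s^2 - 8s + 52), giving poles at s = -10, -2, 4 + 6j, 4 - 6j.
Since the pole(s) at s = 4 ± 6j lie in the right half-plane, the system is unstable.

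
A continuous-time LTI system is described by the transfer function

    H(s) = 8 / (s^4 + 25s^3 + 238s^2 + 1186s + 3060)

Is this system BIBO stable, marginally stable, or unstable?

stable

The denominator s^4 + 25s^3 + 238s^2 + 1186s + 3060 factors as (s + 10)(s + 9)(s^2 + 6s + 34), giving poles at s = -10, -9, -3 ± 5j.
Since all poles lie strictly in the left half-plane, the system is stable.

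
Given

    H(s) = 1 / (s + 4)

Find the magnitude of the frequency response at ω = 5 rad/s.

Substitute s = j5: numerator = 1, denominator = 4 + j5.
|H(j5)| = |1| / |4 + j5| = 1 / 6.4031 ≈ 0.1562.

|H(j5)| ≈ 0.1562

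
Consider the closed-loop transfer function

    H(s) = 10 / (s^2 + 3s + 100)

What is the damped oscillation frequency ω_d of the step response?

ω_d ≈ 9.887 rad/s

Comparing s^2 + 3s + 100 to s^2 + 2ζωₙs + ωₙ²: ωₙ = 10 rad/s and ζ = 3/(2·10) = 0.15.
ζωₙ = 3/2 = 1.5, so ω_d = ωₙ√(1−ζ²) = √(ωₙ² − (ζωₙ)²) = √(100 − 1.5²) = √97.75 ≈ 9.887 rad/s.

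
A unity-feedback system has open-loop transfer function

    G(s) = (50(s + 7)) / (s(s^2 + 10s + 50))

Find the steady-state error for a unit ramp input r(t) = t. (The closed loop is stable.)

G(s) has one pole at the origin.
This is a Type 1 system. Kv = lim_{s→0} s·G(s) = 350/50 = 7.
e_ss = 1/Kv = 1/(7) = 1/7 ≈ 0.1429.

e_ss = 0.1429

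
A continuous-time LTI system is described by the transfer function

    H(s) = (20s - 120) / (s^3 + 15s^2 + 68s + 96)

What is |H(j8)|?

Substitute s = j8: numerator = -120 + j160, denominator = -864 + j32.
|H(j8)| = |-120 + j160| / |-864 + j32| = 200 / 864.59 ≈ 0.2313.

|H(j8)| ≈ 0.2313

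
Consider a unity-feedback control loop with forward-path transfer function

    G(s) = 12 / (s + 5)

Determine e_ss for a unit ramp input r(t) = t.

G(s) has no poles at the origin.
This is a Type 0 system; Kv = lim_{s→0} s·G(s) = 0, so the steady-state error for a ramp input is infinite.

e_ss = ∞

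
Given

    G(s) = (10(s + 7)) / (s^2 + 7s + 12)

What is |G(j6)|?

Substitute s = j6: numerator = 70 + j60, denominator = -24 + j42.
|G(j6)| = |70 + j60| / |-24 + j42| = 92.195 / 48.374 ≈ 1.906.

|G(j6)| ≈ 1.906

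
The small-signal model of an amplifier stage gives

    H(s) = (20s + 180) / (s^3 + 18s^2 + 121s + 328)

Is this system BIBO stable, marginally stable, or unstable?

stable

The denominator s^3 + 18s^2 + 121s + 328 factors as (s^2 + 10s + 41)(s + 8), giving poles at s = -5 ± 4j, -8.
Since all poles lie strictly in the left half-plane, the system is stable.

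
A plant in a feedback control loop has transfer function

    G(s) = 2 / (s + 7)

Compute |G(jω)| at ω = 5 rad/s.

Substitute s = j5: numerator = 2, denominator = 7 + j5.
|G(j5)| = |2| / |7 + j5| = 2 / 8.6023 ≈ 0.2325.

|G(j5)| ≈ 0.2325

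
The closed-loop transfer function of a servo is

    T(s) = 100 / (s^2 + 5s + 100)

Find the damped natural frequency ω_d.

Comparing s^2 + 5s + 100 to s^2 + 2ζωₙs + ωₙ²: ωₙ = 10 rad/s and ζ = 5/(2·10) = 0.25.
ζωₙ = 5/2 = 2.5, so ω_d = ωₙ√(1−ζ²) = √(ωₙ² − (ζωₙ)²) = √(100 − 2.5²) = √93.75 ≈ 9.682 rad/s.

ω_d ≈ 9.682 rad/s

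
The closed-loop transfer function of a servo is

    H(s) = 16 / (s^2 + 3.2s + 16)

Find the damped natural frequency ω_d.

Comparing s^2 + 3.2s + 16 to s^2 + 2ζωₙs + ωₙ²: ωₙ = 4 rad/s and ζ = 3.2/(2·4) = 0.4.
ζωₙ = 3.2/2 = 1.6, so ω_d = ωₙ√(1−ζ²) = √(ωₙ² − (ζωₙ)²) = √(16 − 1.6²) = √13.44 ≈ 3.666 rad/s.

ω_d ≈ 3.666 rad/s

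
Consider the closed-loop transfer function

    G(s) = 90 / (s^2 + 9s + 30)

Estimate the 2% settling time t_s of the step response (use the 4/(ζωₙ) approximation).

Comparing s^2 + 9s + 30 to s^2 + 2ζωₙs + ωₙ²: ωₙ = √30 ≈ 5.477 rad/s and ζ = 9/(2·√30) ≈ 0.8216.
ζωₙ = 9/2 = 4.5, so t_s ≈ 4/(ζωₙ) = 4/4.5 ≈ 0.8889 s.

t_s ≈ 0.8889 s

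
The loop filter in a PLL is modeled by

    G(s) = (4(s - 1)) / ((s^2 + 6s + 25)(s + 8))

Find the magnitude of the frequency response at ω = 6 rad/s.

|G(j6)| ≈ 0.06464

Substitute s = j6: numerator = -4 + j24, denominator = -304 + j222.
|G(j6)| = |-4 + j24| / |-304 + j222| = 24.331 / 376.43 ≈ 0.06464.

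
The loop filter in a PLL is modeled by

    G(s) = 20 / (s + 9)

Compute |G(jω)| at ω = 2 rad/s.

|G(j2)| ≈ 2.169

Substitute s = j2: numerator = 20, denominator = 9 + j2.
|G(j2)| = |20| / |9 + j2| = 20 / 9.2195 ≈ 2.169.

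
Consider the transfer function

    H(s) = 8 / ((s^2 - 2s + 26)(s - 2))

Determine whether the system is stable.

unstable

The poles can be read from the denominator factors: s = 1 + 5j, 1 - 5j, 2.
Since the pole(s) at s = 1 + 5j, 1 - 5j, 2 lie in the right half-plane, the system is unstable.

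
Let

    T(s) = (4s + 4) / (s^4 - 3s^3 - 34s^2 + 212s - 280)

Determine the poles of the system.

The poles are the roots of the denominator s^4 - 3s^3 - 34s^2 + 212s - 280 = 0.
Trying s = -7: the polynomial evaluates to 0, so (s + 7) is a factor.
Dividing out leaves s^3 - 10s^2 + 36s - 40 = 0.
This factors further as (s^2 - 8s + 20)(s - 2) = 0.

s = -7, 4 ± 2j, 2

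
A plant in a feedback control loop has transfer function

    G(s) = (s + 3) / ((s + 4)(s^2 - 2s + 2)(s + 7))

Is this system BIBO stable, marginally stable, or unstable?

The poles can be read from the denominator factors: s = -4, 1 ± j, -7.
Since the pole(s) at s = 1 + j, 1 - j lie in the right half-plane, the system is unstable.

unstable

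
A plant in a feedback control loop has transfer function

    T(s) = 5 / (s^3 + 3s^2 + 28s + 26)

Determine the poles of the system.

s = -1 ± 5j, -1

The poles are the roots of the denominator s^3 + 3s^2 + 28s + 26 = 0.
Trying s = -1: the polynomial evaluates to 0, so (s + 1) is a factor.
Dividing out leaves s^2 + 2s + 26 = 0.
The quadratic formula then gives s = -1 ± 5j.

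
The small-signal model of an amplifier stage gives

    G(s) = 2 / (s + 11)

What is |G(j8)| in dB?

Substitute s = j8: numerator = 2, denominator = 11 + j8.
|G(j8)| = |2| / |11 + j8| = 2 / 13.601 ≈ 0.1470.
In decibels: 20·log₁₀(0.1470) ≈ -16.7 dB.

|G(j8)|_dB ≈ -16.7 dB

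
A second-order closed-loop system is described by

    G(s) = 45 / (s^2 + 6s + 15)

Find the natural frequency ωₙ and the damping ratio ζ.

Compare the denominator to the standard form s^2 + 2ζωₙs + ωₙ².
ωₙ² = 15, so ωₙ = √15 ≈ 3.873 rad/s.
2ζωₙ = 6, so ζ = 6/(2·√15) ≈ 0.7746.

ωₙ ≈ 3.873 rad/s, ζ ≈ 0.7746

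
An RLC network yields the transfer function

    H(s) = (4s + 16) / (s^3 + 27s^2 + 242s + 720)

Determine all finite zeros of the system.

s = -4

Set the numerator to zero: 4s + 16 = 0, i.e. 4·(s + 4) = 0.
So s = -4.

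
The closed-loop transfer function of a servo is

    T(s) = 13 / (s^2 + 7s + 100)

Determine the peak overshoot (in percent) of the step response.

Comparing s^2 + 7s + 100 to s^2 + 2ζωₙs + ωₙ²: ωₙ = 10 rad/s and ζ = 7/(2·10) = 0.35.
%OS = 100·exp(−πζ/√(1−ζ²)) = 100·exp(−π·0.35/√(1−0.35²)) ≈ 30.9%.

%OS ≈ 30.9%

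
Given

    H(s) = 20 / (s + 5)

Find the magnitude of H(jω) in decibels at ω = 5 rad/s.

Substitute s = j5: numerator = 20, denominator = 5 + j5.
|H(j5)| = |20| / |5 + j5| = 20 / 7.0711 ≈ 2.828.
In decibels: 20·log₁₀(2.828) ≈ 9.03 dB.

|H(j5)|_dB ≈ 9.03 dB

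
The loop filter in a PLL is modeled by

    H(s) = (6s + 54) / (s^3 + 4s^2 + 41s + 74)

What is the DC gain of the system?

Set s = 0: H(0) = (54) / (74) = 27/37.

H(0) = 27/37 ≈ 0.7297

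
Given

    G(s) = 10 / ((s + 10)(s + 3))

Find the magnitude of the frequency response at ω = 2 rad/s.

|G(j2)| ≈ 0.2720

Substitute s = j2: numerator = 10, denominator = 26 + j26.
|G(j2)| = |10| / |26 + j26| = 10 / 36.770 ≈ 0.2720.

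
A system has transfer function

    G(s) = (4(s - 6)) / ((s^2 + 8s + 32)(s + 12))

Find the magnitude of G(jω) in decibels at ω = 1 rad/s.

|G(j1)|_dB ≈ -24.0 dB

Substitute s = j1: numerator = -24 + j4, denominator = 364 + j127.
|G(j1)| = |-24 + j4| / |364 + j127| = 24.331 / 385.52 ≈ 0.06311.
In decibels: 20·log₁₀(0.06311) ≈ -24.0 dB.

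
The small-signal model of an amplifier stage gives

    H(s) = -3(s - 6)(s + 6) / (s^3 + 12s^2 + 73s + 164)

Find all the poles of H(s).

s = -4 + 5j, -4 - 5j, -4

The poles are the roots of the denominator s^3 + 12s^2 + 73s + 164 = 0.
Trying s = -4: the polynomial evaluates to 0, so (s + 4) is a factor.
Dividing out leaves s^2 + 8s + 41 = 0.
The quadratic formula then gives s = -4 ± 5j.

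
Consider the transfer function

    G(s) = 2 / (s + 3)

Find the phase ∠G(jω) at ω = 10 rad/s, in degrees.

∠G(j10) ≈ -73.30°

At s = j10: numerator = 2, denominator = 3 + j10.
∠G = ∠num − ∠den = 0° − (73.301°) = -73.30°.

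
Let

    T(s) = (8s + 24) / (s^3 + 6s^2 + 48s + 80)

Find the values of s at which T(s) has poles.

s = -2 + 6j, -2 - 6j, -2

The poles are the roots of the denominator s^3 + 6s^2 + 48s + 80 = 0.
Trying s = -2: the polynomial evaluates to 0, so (s + 2) is a factor.
Dividing out leaves s^2 + 4s + 40 = 0.
The quadratic formula then gives s = -2 ± 6j.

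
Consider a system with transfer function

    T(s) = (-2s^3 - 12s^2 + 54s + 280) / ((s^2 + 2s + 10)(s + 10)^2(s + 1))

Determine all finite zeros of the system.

Set the numerator to zero: -2s^3 - 12s^2 + 54s + 280 = 0, i.e. -2·(s^3 + 6s^2 - 27s - 140) = 0.
Factoring: (s + 4)(s + 7)(s - 5) = 0.

s = -4, -7, 5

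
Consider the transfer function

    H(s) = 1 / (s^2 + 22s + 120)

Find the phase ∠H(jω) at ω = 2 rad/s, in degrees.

At s = j2: numerator = 1, denominator = 116 + j44.
∠H = ∠num − ∠den = 0° − (20.772°) = -20.77°.

∠H(j2) ≈ -20.77°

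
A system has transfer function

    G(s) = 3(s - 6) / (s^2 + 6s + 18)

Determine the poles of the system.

The poles are the roots of the denominator s^2 + 6s + 18 = 0.
Using the quadratic formula: s = (-6 ± √(-36))/2 = -3 ± 3j.

s = -3 ± 3j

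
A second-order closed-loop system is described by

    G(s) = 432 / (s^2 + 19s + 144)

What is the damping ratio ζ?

Compare the denominator to the standard form s^2 + 2ζωₙs + ωₙ².
ωₙ² = 144, so ωₙ = 12 rad/s.
2ζωₙ = 19, so ζ = 19/(2·12) ≈ 0.7917.
With ζ = 0.7917 the response is underdamped.

ζ ≈ 0.7917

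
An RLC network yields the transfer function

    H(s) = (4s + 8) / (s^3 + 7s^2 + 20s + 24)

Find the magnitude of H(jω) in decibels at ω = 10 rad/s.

|H(j10)|_dB ≈ -28.2 dB

Substitute s = j10: numerator = 8 + j40, denominator = -676 - j800.
|H(j10)| = |8 + j40| / |-676 - j800| = 40.792 / 1047.4 ≈ 0.03895.
In decibels: 20·log₁₀(0.03895) ≈ -28.2 dB.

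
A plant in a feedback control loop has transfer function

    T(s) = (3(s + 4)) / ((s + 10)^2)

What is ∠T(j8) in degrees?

∠T(j8) ≈ -13.88°

At s = j8: numerator = 12 + j24, denominator = 36 + j160.
∠T = ∠num − ∠den = 63.435° − (77.320°) = -13.88°.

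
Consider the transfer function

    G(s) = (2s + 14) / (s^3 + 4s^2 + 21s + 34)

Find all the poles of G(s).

The poles are the roots of the denominator s^3 + 4s^2 + 21s + 34 = 0.
Trying s = -2: the polynomial evaluates to 0, so (s + 2) is a factor.
Dividing out leaves s^2 + 2s + 17 = 0.
The quadratic formula then gives s = -1 ± 4j.

s = -1 ± 4j, -2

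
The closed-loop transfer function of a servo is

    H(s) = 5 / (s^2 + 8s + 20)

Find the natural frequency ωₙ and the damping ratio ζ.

Compare the denominator to the standard form s^2 + 2ζωₙs + ωₙ².
ωₙ² = 20, so ωₙ = √20 ≈ 4.472 rad/s.
2ζωₙ = 8, so ζ = 8/(2·√20) ≈ 0.8944.
With ζ = 0.8944 the response is underdamped.

ωₙ ≈ 4.472 rad/s, ζ ≈ 0.8944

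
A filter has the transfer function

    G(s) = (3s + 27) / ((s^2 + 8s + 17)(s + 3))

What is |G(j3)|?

Substitute s = j3: numerator = 27 + j9, denominator = -48 + j96.
|G(j3)| = |27 + j9| / |-48 + j96| = 28.460 / 107.33 ≈ 0.2652.

|G(j3)| ≈ 0.2652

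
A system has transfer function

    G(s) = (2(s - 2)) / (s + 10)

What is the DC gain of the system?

At s = 0 each factor (s + a) contributes a and each (s^2 + bs + c) contributes c.
G(0) = 2·(-2) / ((10)) = -4/10 = -2/5.

G(0) = -2/5 ≈ -0.4000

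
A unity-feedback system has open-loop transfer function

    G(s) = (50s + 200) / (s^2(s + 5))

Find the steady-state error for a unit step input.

e_ss = 0

G(s) has 2 poles at the origin.
This is a Type 2 system; for a step input the steady-state error is zero.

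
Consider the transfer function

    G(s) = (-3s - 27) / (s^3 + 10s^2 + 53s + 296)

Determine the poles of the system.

The poles are the roots of the denominator s^3 + 10s^2 + 53s + 296 = 0.
Trying s = -8: the polynomial evaluates to 0, so (s + 8) is a factor.
Dividing out leaves s^2 + 2s + 37 = 0.
The quadratic formula then gives s = -1 ± 6j.

s = -1 ± 6j, -8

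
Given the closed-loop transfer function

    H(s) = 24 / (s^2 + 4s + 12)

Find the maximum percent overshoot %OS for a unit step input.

%OS ≈ 10.8%

Comparing s^2 + 4s + 12 to s^2 + 2ζωₙs + ωₙ²: ωₙ = √12 ≈ 3.464 rad/s and ζ = 4/(2·√12) ≈ 0.5774.
%OS = 100·exp(−πζ/√(1−ζ²)) = 100·exp(−π·0.5774/√(1−0.5774²)) ≈ 10.8%.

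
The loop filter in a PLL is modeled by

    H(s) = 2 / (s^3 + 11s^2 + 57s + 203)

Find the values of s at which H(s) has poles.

s = -2 ± 5j, -7

The poles are the roots of the denominator s^3 + 11s^2 + 57s + 203 = 0.
Trying s = -7: the polynomial evaluates to 0, so (s + 7) is a factor.
Dividing out leaves s^2 + 4s + 29 = 0.
The quadratic formula then gives s = -2 ± 5j.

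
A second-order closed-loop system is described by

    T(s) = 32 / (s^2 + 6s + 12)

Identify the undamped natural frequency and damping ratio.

ωₙ ≈ 3.464 rad/s, ζ ≈ 0.8660

Compare the denominator to the standard form s^2 + 2ζωₙs + ωₙ².
ωₙ² = 12, so ωₙ = √12 ≈ 3.464 rad/s.
2ζωₙ = 6, so ζ = 6/(2·√12) ≈ 0.8660.
With ζ = 0.8660 the response is underdamped.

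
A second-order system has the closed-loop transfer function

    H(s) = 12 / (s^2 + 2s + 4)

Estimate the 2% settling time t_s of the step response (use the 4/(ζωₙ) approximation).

t_s ≈ 4 s

Comparing s^2 + 2s + 4 to s^2 + 2ζωₙs + ωₙ²: ωₙ = 2 rad/s and ζ = 2/(2·2) = 0.5.
ζωₙ = 2/2 = 1, so t_s ≈ 4/(ζωₙ) = 4/1 = 4 s.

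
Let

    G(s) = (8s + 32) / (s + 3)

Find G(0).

G(0) = 32/3 ≈ 10.67

Set s = 0: G(0) = (32) / (3) = 32/3.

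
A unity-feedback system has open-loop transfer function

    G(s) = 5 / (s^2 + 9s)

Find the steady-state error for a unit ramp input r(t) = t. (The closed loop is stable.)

e_ss = 1.800

G(s) has one pole at the origin.
This is a Type 1 system. Kv = lim_{s→0} s·G(s) = 5/9.
e_ss = 1/Kv = 1/(5/9) = 9/5 ≈ 1.800.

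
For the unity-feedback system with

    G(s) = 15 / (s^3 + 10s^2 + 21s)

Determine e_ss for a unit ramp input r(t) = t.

e_ss = 1.400

G(s) has one pole at the origin.
This is a Type 1 system. Kv = lim_{s→0} s·G(s) = 15/21 = 5/7.
e_ss = 1/Kv = 1/(5/7) = 7/5 ≈ 1.400.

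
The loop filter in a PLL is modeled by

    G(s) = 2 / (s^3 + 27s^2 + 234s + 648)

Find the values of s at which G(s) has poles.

The poles are the roots of the denominator s^3 + 27s^2 + 234s + 648 = 0.
Trying s = -9: the polynomial evaluates to 0, so (s + 9) is a factor.
Dividing out leaves s^2 + 18s + 72 = 0.
Factoring the quadratic: (s + 12)(s + 6) = 0.

s = -9, -12, -6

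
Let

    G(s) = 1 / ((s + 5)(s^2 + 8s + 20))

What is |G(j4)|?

Substitute s = j4: numerator = 1, denominator = -108 + j176.
|G(j4)| = |1| / |-108 + j176| = 1 / 206.49 ≈ 0.004843.

|G(j4)| ≈ 0.004843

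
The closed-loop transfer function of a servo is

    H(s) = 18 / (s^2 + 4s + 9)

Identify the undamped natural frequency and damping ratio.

Compare the denominator to the standard form s^2 + 2ζωₙs + ωₙ².
ωₙ² = 9, so ωₙ = 3 rad/s.
2ζωₙ = 4, so ζ = 4/(2·3) ≈ 0.6667.

ωₙ = 3 rad/s, ζ ≈ 0.6667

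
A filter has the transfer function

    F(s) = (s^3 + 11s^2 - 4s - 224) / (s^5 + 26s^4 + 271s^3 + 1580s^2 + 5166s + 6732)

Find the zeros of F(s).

Set the numerator to zero: s^3 + 11s^2 - 4s - 224 = 0.
Factoring: (s + 7)(s + 8)(s - 4) = 0.

s = -7, -8, 4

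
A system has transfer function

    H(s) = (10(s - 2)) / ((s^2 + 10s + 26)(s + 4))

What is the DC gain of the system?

At s = 0 each factor (s + a) contributes a and each (s^2 + bs + c) contributes c.
H(0) = 10·(-2) / ((26) · (4)) = -20/104 = -5/26.

H(0) = -5/26 ≈ -0.1923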